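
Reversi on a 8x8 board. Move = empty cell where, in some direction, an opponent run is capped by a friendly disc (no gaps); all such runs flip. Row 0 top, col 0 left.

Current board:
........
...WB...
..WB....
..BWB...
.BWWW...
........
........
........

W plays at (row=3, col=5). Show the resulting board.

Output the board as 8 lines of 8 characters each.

Answer: ........
...WB...
..WB....
..BWWW..
.BWWW...
........
........
........

Derivation:
Place W at (3,5); scan 8 dirs for brackets.
Dir NW: first cell '.' (not opp) -> no flip
Dir N: first cell '.' (not opp) -> no flip
Dir NE: first cell '.' (not opp) -> no flip
Dir W: opp run (3,4) capped by W -> flip
Dir E: first cell '.' (not opp) -> no flip
Dir SW: first cell 'W' (not opp) -> no flip
Dir S: first cell '.' (not opp) -> no flip
Dir SE: first cell '.' (not opp) -> no flip
All flips: (3,4)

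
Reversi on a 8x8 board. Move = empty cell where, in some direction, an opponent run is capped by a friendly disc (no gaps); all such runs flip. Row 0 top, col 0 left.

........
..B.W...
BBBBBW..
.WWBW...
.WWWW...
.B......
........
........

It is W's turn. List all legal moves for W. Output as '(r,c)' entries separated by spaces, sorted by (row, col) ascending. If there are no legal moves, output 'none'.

Answer: (0,1) (0,2) (1,0) (1,1) (1,3) (1,5) (6,0) (6,1)

Derivation:
(0,1): flips 2 -> legal
(0,2): flips 2 -> legal
(0,3): no bracket -> illegal
(1,0): flips 1 -> legal
(1,1): flips 3 -> legal
(1,3): flips 3 -> legal
(1,5): flips 2 -> legal
(3,0): no bracket -> illegal
(3,5): no bracket -> illegal
(4,0): no bracket -> illegal
(5,0): no bracket -> illegal
(5,2): no bracket -> illegal
(6,0): flips 1 -> legal
(6,1): flips 1 -> legal
(6,2): no bracket -> illegal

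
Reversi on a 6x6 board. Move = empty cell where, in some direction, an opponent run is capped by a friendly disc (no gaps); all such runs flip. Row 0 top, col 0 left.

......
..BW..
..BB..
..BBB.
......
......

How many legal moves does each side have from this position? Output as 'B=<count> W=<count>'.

Answer: B=3 W=3

Derivation:
-- B to move --
(0,2): no bracket -> illegal
(0,3): flips 1 -> legal
(0,4): flips 1 -> legal
(1,4): flips 1 -> legal
(2,4): no bracket -> illegal
B mobility = 3
-- W to move --
(0,1): no bracket -> illegal
(0,2): no bracket -> illegal
(0,3): no bracket -> illegal
(1,1): flips 1 -> legal
(1,4): no bracket -> illegal
(2,1): no bracket -> illegal
(2,4): no bracket -> illegal
(2,5): no bracket -> illegal
(3,1): flips 1 -> legal
(3,5): no bracket -> illegal
(4,1): no bracket -> illegal
(4,2): no bracket -> illegal
(4,3): flips 2 -> legal
(4,4): no bracket -> illegal
(4,5): no bracket -> illegal
W mobility = 3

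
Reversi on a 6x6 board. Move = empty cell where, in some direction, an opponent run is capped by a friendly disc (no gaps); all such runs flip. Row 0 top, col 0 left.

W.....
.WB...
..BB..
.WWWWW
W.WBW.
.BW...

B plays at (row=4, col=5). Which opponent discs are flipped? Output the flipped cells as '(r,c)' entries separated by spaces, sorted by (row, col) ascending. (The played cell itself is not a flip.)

Answer: (3,4) (4,4)

Derivation:
Dir NW: opp run (3,4) capped by B -> flip
Dir N: opp run (3,5), next='.' -> no flip
Dir NE: edge -> no flip
Dir W: opp run (4,4) capped by B -> flip
Dir E: edge -> no flip
Dir SW: first cell '.' (not opp) -> no flip
Dir S: first cell '.' (not opp) -> no flip
Dir SE: edge -> no flip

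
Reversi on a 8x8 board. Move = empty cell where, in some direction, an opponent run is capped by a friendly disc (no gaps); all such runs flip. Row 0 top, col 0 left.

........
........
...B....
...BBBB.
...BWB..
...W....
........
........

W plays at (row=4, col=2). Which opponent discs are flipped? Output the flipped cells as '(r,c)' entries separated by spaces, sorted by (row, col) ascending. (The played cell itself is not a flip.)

Answer: (4,3)

Derivation:
Dir NW: first cell '.' (not opp) -> no flip
Dir N: first cell '.' (not opp) -> no flip
Dir NE: opp run (3,3), next='.' -> no flip
Dir W: first cell '.' (not opp) -> no flip
Dir E: opp run (4,3) capped by W -> flip
Dir SW: first cell '.' (not opp) -> no flip
Dir S: first cell '.' (not opp) -> no flip
Dir SE: first cell 'W' (not opp) -> no flip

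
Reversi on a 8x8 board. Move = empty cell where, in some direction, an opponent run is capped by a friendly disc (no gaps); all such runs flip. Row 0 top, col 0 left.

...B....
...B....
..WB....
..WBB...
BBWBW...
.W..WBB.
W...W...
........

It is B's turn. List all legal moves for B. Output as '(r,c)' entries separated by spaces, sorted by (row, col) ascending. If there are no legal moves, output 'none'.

(1,1): flips 1 -> legal
(1,2): no bracket -> illegal
(2,1): flips 2 -> legal
(3,1): flips 2 -> legal
(3,5): no bracket -> illegal
(4,5): flips 1 -> legal
(5,0): no bracket -> illegal
(5,2): no bracket -> illegal
(5,3): flips 1 -> legal
(6,1): flips 1 -> legal
(6,2): flips 1 -> legal
(6,3): no bracket -> illegal
(6,5): flips 1 -> legal
(7,0): no bracket -> illegal
(7,1): no bracket -> illegal
(7,3): flips 1 -> legal
(7,4): flips 3 -> legal
(7,5): no bracket -> illegal

Answer: (1,1) (2,1) (3,1) (4,5) (5,3) (6,1) (6,2) (6,5) (7,3) (7,4)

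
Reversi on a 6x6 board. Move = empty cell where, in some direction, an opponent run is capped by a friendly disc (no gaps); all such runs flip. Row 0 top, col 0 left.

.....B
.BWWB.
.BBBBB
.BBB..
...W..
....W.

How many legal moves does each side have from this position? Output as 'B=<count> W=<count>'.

Answer: B=5 W=7

Derivation:
-- B to move --
(0,1): flips 1 -> legal
(0,2): flips 2 -> legal
(0,3): flips 2 -> legal
(0,4): flips 1 -> legal
(3,4): no bracket -> illegal
(4,2): no bracket -> illegal
(4,4): no bracket -> illegal
(4,5): no bracket -> illegal
(5,2): no bracket -> illegal
(5,3): flips 1 -> legal
(5,5): no bracket -> illegal
B mobility = 5
-- W to move --
(0,0): no bracket -> illegal
(0,1): no bracket -> illegal
(0,2): no bracket -> illegal
(0,3): no bracket -> illegal
(0,4): no bracket -> illegal
(1,0): flips 3 -> legal
(1,5): flips 1 -> legal
(2,0): no bracket -> illegal
(3,0): flips 1 -> legal
(3,4): flips 1 -> legal
(3,5): flips 1 -> legal
(4,0): flips 2 -> legal
(4,1): no bracket -> illegal
(4,2): flips 2 -> legal
(4,4): no bracket -> illegal
W mobility = 7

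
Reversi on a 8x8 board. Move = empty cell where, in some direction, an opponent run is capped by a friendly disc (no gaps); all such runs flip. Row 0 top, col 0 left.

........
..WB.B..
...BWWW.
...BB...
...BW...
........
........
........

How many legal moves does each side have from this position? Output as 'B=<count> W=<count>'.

-- B to move --
(0,1): flips 1 -> legal
(0,2): no bracket -> illegal
(0,3): no bracket -> illegal
(1,1): flips 1 -> legal
(1,4): flips 1 -> legal
(1,6): flips 1 -> legal
(1,7): no bracket -> illegal
(2,1): no bracket -> illegal
(2,2): no bracket -> illegal
(2,7): flips 3 -> legal
(3,5): flips 2 -> legal
(3,6): no bracket -> illegal
(3,7): flips 1 -> legal
(4,5): flips 1 -> legal
(5,3): no bracket -> illegal
(5,4): flips 1 -> legal
(5,5): flips 1 -> legal
B mobility = 10
-- W to move --
(0,2): flips 1 -> legal
(0,3): no bracket -> illegal
(0,4): flips 1 -> legal
(0,5): flips 1 -> legal
(0,6): flips 1 -> legal
(1,4): flips 1 -> legal
(1,6): no bracket -> illegal
(2,2): flips 2 -> legal
(3,2): no bracket -> illegal
(3,5): no bracket -> illegal
(4,2): flips 2 -> legal
(4,5): flips 2 -> legal
(5,2): flips 2 -> legal
(5,3): no bracket -> illegal
(5,4): no bracket -> illegal
W mobility = 9

Answer: B=10 W=9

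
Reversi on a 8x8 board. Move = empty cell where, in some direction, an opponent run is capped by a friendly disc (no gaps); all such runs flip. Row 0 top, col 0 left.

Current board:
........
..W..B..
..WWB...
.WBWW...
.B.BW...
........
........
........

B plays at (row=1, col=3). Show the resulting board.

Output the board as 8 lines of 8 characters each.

Place B at (1,3); scan 8 dirs for brackets.
Dir NW: first cell '.' (not opp) -> no flip
Dir N: first cell '.' (not opp) -> no flip
Dir NE: first cell '.' (not opp) -> no flip
Dir W: opp run (1,2), next='.' -> no flip
Dir E: first cell '.' (not opp) -> no flip
Dir SW: opp run (2,2) (3,1), next='.' -> no flip
Dir S: opp run (2,3) (3,3) capped by B -> flip
Dir SE: first cell 'B' (not opp) -> no flip
All flips: (2,3) (3,3)

Answer: ........
..WB.B..
..WBB...
.WBBW...
.B.BW...
........
........
........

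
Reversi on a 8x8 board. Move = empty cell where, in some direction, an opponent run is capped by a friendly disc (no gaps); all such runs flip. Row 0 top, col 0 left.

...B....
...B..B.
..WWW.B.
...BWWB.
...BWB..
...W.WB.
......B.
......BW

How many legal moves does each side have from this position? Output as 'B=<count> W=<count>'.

Answer: B=10 W=11

Derivation:
-- B to move --
(1,1): flips 1 -> legal
(1,2): flips 2 -> legal
(1,4): no bracket -> illegal
(1,5): flips 1 -> legal
(2,1): no bracket -> illegal
(2,5): flips 2 -> legal
(3,1): flips 1 -> legal
(3,2): no bracket -> illegal
(4,2): no bracket -> illegal
(4,6): flips 2 -> legal
(5,2): no bracket -> illegal
(5,4): flips 1 -> legal
(6,2): flips 3 -> legal
(6,3): flips 1 -> legal
(6,4): no bracket -> illegal
(6,5): flips 1 -> legal
(6,7): no bracket -> illegal
B mobility = 10
-- W to move --
(0,2): flips 1 -> legal
(0,4): flips 1 -> legal
(0,5): no bracket -> illegal
(0,6): no bracket -> illegal
(0,7): no bracket -> illegal
(1,2): no bracket -> illegal
(1,4): no bracket -> illegal
(1,5): no bracket -> illegal
(1,7): flips 1 -> legal
(2,5): no bracket -> illegal
(2,7): no bracket -> illegal
(3,2): flips 1 -> legal
(3,7): flips 1 -> legal
(4,2): flips 2 -> legal
(4,6): flips 1 -> legal
(4,7): no bracket -> illegal
(5,2): flips 1 -> legal
(5,4): no bracket -> illegal
(5,7): flips 1 -> legal
(6,5): no bracket -> illegal
(6,7): flips 2 -> legal
(7,5): flips 1 -> legal
W mobility = 11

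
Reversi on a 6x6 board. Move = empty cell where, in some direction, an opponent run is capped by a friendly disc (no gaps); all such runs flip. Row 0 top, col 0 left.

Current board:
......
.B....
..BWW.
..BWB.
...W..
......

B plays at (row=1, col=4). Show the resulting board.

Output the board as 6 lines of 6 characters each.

Answer: ......
.B..B.
..BBB.
..BWB.
...W..
......

Derivation:
Place B at (1,4); scan 8 dirs for brackets.
Dir NW: first cell '.' (not opp) -> no flip
Dir N: first cell '.' (not opp) -> no flip
Dir NE: first cell '.' (not opp) -> no flip
Dir W: first cell '.' (not opp) -> no flip
Dir E: first cell '.' (not opp) -> no flip
Dir SW: opp run (2,3) capped by B -> flip
Dir S: opp run (2,4) capped by B -> flip
Dir SE: first cell '.' (not opp) -> no flip
All flips: (2,3) (2,4)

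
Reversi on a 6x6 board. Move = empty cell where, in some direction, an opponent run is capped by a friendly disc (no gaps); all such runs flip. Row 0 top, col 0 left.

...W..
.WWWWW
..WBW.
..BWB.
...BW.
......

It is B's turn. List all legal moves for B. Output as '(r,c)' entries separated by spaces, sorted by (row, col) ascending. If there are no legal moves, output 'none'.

Answer: (0,1) (0,2) (0,4) (0,5) (2,1) (2,5) (4,5) (5,4)

Derivation:
(0,0): no bracket -> illegal
(0,1): flips 1 -> legal
(0,2): flips 2 -> legal
(0,4): flips 2 -> legal
(0,5): flips 1 -> legal
(1,0): no bracket -> illegal
(2,0): no bracket -> illegal
(2,1): flips 1 -> legal
(2,5): flips 1 -> legal
(3,1): no bracket -> illegal
(3,5): no bracket -> illegal
(4,2): no bracket -> illegal
(4,5): flips 1 -> legal
(5,3): no bracket -> illegal
(5,4): flips 1 -> legal
(5,5): no bracket -> illegal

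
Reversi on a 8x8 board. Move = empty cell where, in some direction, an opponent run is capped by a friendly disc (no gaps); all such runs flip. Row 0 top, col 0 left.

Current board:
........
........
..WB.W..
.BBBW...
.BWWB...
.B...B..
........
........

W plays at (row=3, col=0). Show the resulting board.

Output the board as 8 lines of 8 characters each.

Answer: ........
........
..WB.W..
WWWWW...
.BWWB...
.B...B..
........
........

Derivation:
Place W at (3,0); scan 8 dirs for brackets.
Dir NW: edge -> no flip
Dir N: first cell '.' (not opp) -> no flip
Dir NE: first cell '.' (not opp) -> no flip
Dir W: edge -> no flip
Dir E: opp run (3,1) (3,2) (3,3) capped by W -> flip
Dir SW: edge -> no flip
Dir S: first cell '.' (not opp) -> no flip
Dir SE: opp run (4,1), next='.' -> no flip
All flips: (3,1) (3,2) (3,3)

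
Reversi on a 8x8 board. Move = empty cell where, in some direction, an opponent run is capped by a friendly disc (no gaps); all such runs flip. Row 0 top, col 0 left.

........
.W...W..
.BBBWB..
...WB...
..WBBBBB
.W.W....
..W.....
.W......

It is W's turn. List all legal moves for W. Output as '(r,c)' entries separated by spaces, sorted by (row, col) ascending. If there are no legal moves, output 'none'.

Answer: (1,3) (2,0) (2,6) (3,1) (3,5) (5,4) (5,5)

Derivation:
(1,0): no bracket -> illegal
(1,2): no bracket -> illegal
(1,3): flips 1 -> legal
(1,4): no bracket -> illegal
(1,6): no bracket -> illegal
(2,0): flips 3 -> legal
(2,6): flips 1 -> legal
(3,0): no bracket -> illegal
(3,1): flips 1 -> legal
(3,2): no bracket -> illegal
(3,5): flips 3 -> legal
(3,6): no bracket -> illegal
(3,7): no bracket -> illegal
(5,2): no bracket -> illegal
(5,4): flips 2 -> legal
(5,5): flips 1 -> legal
(5,6): no bracket -> illegal
(5,7): no bracket -> illegal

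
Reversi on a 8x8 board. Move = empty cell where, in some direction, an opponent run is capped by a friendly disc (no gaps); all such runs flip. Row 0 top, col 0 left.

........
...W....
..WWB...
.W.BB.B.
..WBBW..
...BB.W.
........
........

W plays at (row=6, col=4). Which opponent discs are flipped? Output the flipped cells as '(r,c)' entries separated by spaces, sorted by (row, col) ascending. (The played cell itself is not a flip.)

Answer: (5,3)

Derivation:
Dir NW: opp run (5,3) capped by W -> flip
Dir N: opp run (5,4) (4,4) (3,4) (2,4), next='.' -> no flip
Dir NE: first cell '.' (not opp) -> no flip
Dir W: first cell '.' (not opp) -> no flip
Dir E: first cell '.' (not opp) -> no flip
Dir SW: first cell '.' (not opp) -> no flip
Dir S: first cell '.' (not opp) -> no flip
Dir SE: first cell '.' (not opp) -> no flip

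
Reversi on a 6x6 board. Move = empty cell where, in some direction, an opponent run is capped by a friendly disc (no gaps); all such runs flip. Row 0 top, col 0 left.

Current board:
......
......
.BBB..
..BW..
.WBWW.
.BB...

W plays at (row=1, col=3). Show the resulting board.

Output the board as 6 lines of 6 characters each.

Place W at (1,3); scan 8 dirs for brackets.
Dir NW: first cell '.' (not opp) -> no flip
Dir N: first cell '.' (not opp) -> no flip
Dir NE: first cell '.' (not opp) -> no flip
Dir W: first cell '.' (not opp) -> no flip
Dir E: first cell '.' (not opp) -> no flip
Dir SW: opp run (2,2), next='.' -> no flip
Dir S: opp run (2,3) capped by W -> flip
Dir SE: first cell '.' (not opp) -> no flip
All flips: (2,3)

Answer: ......
...W..
.BBW..
..BW..
.WBWW.
.BB...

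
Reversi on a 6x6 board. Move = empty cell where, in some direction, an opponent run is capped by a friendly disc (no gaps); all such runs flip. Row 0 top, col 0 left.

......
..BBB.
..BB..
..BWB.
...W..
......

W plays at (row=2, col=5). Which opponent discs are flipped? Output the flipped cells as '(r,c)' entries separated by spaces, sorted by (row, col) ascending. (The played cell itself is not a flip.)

Answer: (3,4)

Derivation:
Dir NW: opp run (1,4), next='.' -> no flip
Dir N: first cell '.' (not opp) -> no flip
Dir NE: edge -> no flip
Dir W: first cell '.' (not opp) -> no flip
Dir E: edge -> no flip
Dir SW: opp run (3,4) capped by W -> flip
Dir S: first cell '.' (not opp) -> no flip
Dir SE: edge -> no flip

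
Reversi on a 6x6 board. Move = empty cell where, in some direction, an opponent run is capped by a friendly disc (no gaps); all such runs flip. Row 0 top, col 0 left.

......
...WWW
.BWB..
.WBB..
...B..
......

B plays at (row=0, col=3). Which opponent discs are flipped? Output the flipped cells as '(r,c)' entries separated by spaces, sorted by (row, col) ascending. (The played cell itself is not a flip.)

Dir NW: edge -> no flip
Dir N: edge -> no flip
Dir NE: edge -> no flip
Dir W: first cell '.' (not opp) -> no flip
Dir E: first cell '.' (not opp) -> no flip
Dir SW: first cell '.' (not opp) -> no flip
Dir S: opp run (1,3) capped by B -> flip
Dir SE: opp run (1,4), next='.' -> no flip

Answer: (1,3)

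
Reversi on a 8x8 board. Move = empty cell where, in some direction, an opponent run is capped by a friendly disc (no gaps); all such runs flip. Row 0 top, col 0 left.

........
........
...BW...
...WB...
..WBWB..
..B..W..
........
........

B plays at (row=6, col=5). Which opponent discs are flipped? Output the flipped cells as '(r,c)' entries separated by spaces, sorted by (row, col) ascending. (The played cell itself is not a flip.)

Answer: (5,5)

Derivation:
Dir NW: first cell '.' (not opp) -> no flip
Dir N: opp run (5,5) capped by B -> flip
Dir NE: first cell '.' (not opp) -> no flip
Dir W: first cell '.' (not opp) -> no flip
Dir E: first cell '.' (not opp) -> no flip
Dir SW: first cell '.' (not opp) -> no flip
Dir S: first cell '.' (not opp) -> no flip
Dir SE: first cell '.' (not opp) -> no flip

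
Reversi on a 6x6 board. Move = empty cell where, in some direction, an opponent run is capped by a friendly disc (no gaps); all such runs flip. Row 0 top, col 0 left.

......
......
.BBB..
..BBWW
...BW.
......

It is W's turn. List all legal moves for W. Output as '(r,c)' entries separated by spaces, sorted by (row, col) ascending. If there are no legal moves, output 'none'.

(1,0): no bracket -> illegal
(1,1): flips 2 -> legal
(1,2): flips 1 -> legal
(1,3): no bracket -> illegal
(1,4): no bracket -> illegal
(2,0): no bracket -> illegal
(2,4): no bracket -> illegal
(3,0): no bracket -> illegal
(3,1): flips 2 -> legal
(4,1): no bracket -> illegal
(4,2): flips 1 -> legal
(5,2): flips 1 -> legal
(5,3): no bracket -> illegal
(5,4): no bracket -> illegal

Answer: (1,1) (1,2) (3,1) (4,2) (5,2)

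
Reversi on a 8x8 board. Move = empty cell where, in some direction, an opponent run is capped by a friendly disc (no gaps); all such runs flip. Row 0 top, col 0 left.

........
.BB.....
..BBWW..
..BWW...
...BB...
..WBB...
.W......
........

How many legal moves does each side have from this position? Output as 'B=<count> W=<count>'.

-- B to move --
(1,3): no bracket -> illegal
(1,4): flips 2 -> legal
(1,5): no bracket -> illegal
(1,6): flips 2 -> legal
(2,6): flips 2 -> legal
(3,5): flips 2 -> legal
(3,6): no bracket -> illegal
(4,1): no bracket -> illegal
(4,2): no bracket -> illegal
(4,5): flips 1 -> legal
(5,0): no bracket -> illegal
(5,1): flips 1 -> legal
(6,0): no bracket -> illegal
(6,2): no bracket -> illegal
(6,3): no bracket -> illegal
(7,0): flips 2 -> legal
(7,1): no bracket -> illegal
(7,2): no bracket -> illegal
B mobility = 7
-- W to move --
(0,0): flips 2 -> legal
(0,1): flips 2 -> legal
(0,2): no bracket -> illegal
(0,3): no bracket -> illegal
(1,0): no bracket -> illegal
(1,3): flips 1 -> legal
(1,4): no bracket -> illegal
(2,0): no bracket -> illegal
(2,1): flips 2 -> legal
(3,1): flips 1 -> legal
(3,5): no bracket -> illegal
(4,1): no bracket -> illegal
(4,2): no bracket -> illegal
(4,5): no bracket -> illegal
(5,5): flips 3 -> legal
(6,2): no bracket -> illegal
(6,3): flips 2 -> legal
(6,4): flips 2 -> legal
(6,5): no bracket -> illegal
W mobility = 8

Answer: B=7 W=8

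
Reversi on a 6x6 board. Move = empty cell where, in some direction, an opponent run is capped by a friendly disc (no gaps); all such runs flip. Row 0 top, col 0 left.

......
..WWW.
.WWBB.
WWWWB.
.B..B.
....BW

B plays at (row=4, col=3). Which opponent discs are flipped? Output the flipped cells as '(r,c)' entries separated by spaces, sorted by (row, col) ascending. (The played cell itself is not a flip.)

Dir NW: opp run (3,2) (2,1), next='.' -> no flip
Dir N: opp run (3,3) capped by B -> flip
Dir NE: first cell 'B' (not opp) -> no flip
Dir W: first cell '.' (not opp) -> no flip
Dir E: first cell 'B' (not opp) -> no flip
Dir SW: first cell '.' (not opp) -> no flip
Dir S: first cell '.' (not opp) -> no flip
Dir SE: first cell 'B' (not opp) -> no flip

Answer: (3,3)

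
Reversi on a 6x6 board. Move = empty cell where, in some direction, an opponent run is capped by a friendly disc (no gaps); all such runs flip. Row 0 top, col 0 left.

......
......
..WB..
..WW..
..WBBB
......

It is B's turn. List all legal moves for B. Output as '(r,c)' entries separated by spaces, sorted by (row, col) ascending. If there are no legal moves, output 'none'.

Answer: (1,1) (2,1) (4,1)

Derivation:
(1,1): flips 2 -> legal
(1,2): no bracket -> illegal
(1,3): no bracket -> illegal
(2,1): flips 2 -> legal
(2,4): no bracket -> illegal
(3,1): no bracket -> illegal
(3,4): no bracket -> illegal
(4,1): flips 2 -> legal
(5,1): no bracket -> illegal
(5,2): no bracket -> illegal
(5,3): no bracket -> illegal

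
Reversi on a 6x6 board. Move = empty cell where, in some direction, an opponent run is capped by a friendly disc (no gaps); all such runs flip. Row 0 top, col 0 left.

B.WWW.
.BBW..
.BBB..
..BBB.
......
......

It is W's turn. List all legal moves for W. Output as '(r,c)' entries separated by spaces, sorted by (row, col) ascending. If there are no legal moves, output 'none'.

(0,1): no bracket -> illegal
(1,0): flips 2 -> legal
(1,4): no bracket -> illegal
(2,0): flips 1 -> legal
(2,4): no bracket -> illegal
(2,5): no bracket -> illegal
(3,0): flips 2 -> legal
(3,1): flips 1 -> legal
(3,5): no bracket -> illegal
(4,1): no bracket -> illegal
(4,2): flips 3 -> legal
(4,3): flips 2 -> legal
(4,4): no bracket -> illegal
(4,5): no bracket -> illegal

Answer: (1,0) (2,0) (3,0) (3,1) (4,2) (4,3)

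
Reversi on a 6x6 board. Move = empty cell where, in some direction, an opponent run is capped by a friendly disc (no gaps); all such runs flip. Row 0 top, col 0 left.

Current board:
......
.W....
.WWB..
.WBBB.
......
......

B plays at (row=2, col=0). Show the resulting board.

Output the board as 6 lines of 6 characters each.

Place B at (2,0); scan 8 dirs for brackets.
Dir NW: edge -> no flip
Dir N: first cell '.' (not opp) -> no flip
Dir NE: opp run (1,1), next='.' -> no flip
Dir W: edge -> no flip
Dir E: opp run (2,1) (2,2) capped by B -> flip
Dir SW: edge -> no flip
Dir S: first cell '.' (not opp) -> no flip
Dir SE: opp run (3,1), next='.' -> no flip
All flips: (2,1) (2,2)

Answer: ......
.W....
BBBB..
.WBBB.
......
......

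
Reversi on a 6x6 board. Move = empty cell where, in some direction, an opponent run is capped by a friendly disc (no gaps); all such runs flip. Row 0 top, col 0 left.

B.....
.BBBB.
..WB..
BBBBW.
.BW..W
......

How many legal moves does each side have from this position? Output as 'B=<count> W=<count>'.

-- B to move --
(2,1): flips 1 -> legal
(2,4): no bracket -> illegal
(2,5): no bracket -> illegal
(3,5): flips 1 -> legal
(4,3): flips 1 -> legal
(4,4): no bracket -> illegal
(5,1): flips 1 -> legal
(5,2): flips 1 -> legal
(5,3): flips 1 -> legal
(5,4): no bracket -> illegal
(5,5): no bracket -> illegal
B mobility = 6
-- W to move --
(0,1): flips 2 -> legal
(0,2): flips 1 -> legal
(0,3): no bracket -> illegal
(0,4): flips 1 -> legal
(0,5): no bracket -> illegal
(1,0): no bracket -> illegal
(1,5): no bracket -> illegal
(2,0): flips 1 -> legal
(2,1): no bracket -> illegal
(2,4): flips 2 -> legal
(2,5): no bracket -> illegal
(4,0): flips 2 -> legal
(4,3): no bracket -> illegal
(4,4): flips 1 -> legal
(5,0): no bracket -> illegal
(5,1): no bracket -> illegal
(5,2): no bracket -> illegal
W mobility = 7

Answer: B=6 W=7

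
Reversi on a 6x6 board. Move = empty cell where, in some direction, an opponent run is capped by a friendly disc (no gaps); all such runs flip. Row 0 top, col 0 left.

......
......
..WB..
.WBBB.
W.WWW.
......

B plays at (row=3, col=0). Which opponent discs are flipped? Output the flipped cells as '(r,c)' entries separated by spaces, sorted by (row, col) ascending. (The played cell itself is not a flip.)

Dir NW: edge -> no flip
Dir N: first cell '.' (not opp) -> no flip
Dir NE: first cell '.' (not opp) -> no flip
Dir W: edge -> no flip
Dir E: opp run (3,1) capped by B -> flip
Dir SW: edge -> no flip
Dir S: opp run (4,0), next='.' -> no flip
Dir SE: first cell '.' (not opp) -> no flip

Answer: (3,1)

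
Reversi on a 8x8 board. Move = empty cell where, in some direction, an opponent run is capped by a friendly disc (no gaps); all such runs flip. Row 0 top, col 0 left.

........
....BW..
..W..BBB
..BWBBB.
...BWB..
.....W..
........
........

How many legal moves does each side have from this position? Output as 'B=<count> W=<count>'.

Answer: B=8 W=8

Derivation:
-- B to move --
(0,4): flips 1 -> legal
(0,5): flips 1 -> legal
(0,6): no bracket -> illegal
(1,1): no bracket -> illegal
(1,2): flips 1 -> legal
(1,3): no bracket -> illegal
(1,6): flips 1 -> legal
(2,1): no bracket -> illegal
(2,3): flips 1 -> legal
(2,4): no bracket -> illegal
(3,1): no bracket -> illegal
(4,2): no bracket -> illegal
(4,6): no bracket -> illegal
(5,3): flips 1 -> legal
(5,4): flips 1 -> legal
(5,6): no bracket -> illegal
(6,4): no bracket -> illegal
(6,5): flips 1 -> legal
(6,6): no bracket -> illegal
B mobility = 8
-- W to move --
(0,3): no bracket -> illegal
(0,4): no bracket -> illegal
(0,5): no bracket -> illegal
(1,3): flips 1 -> legal
(1,6): no bracket -> illegal
(1,7): flips 2 -> legal
(2,1): no bracket -> illegal
(2,3): no bracket -> illegal
(2,4): flips 1 -> legal
(3,1): flips 1 -> legal
(3,7): flips 4 -> legal
(4,1): no bracket -> illegal
(4,2): flips 2 -> legal
(4,6): flips 1 -> legal
(4,7): no bracket -> illegal
(5,2): no bracket -> illegal
(5,3): flips 1 -> legal
(5,4): no bracket -> illegal
(5,6): no bracket -> illegal
W mobility = 8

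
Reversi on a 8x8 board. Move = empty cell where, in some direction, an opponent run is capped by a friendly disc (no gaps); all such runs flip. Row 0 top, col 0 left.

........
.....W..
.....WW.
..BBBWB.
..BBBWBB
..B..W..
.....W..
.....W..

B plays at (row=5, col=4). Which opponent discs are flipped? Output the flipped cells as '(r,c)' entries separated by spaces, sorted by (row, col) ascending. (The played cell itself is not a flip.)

Dir NW: first cell 'B' (not opp) -> no flip
Dir N: first cell 'B' (not opp) -> no flip
Dir NE: opp run (4,5) capped by B -> flip
Dir W: first cell '.' (not opp) -> no flip
Dir E: opp run (5,5), next='.' -> no flip
Dir SW: first cell '.' (not opp) -> no flip
Dir S: first cell '.' (not opp) -> no flip
Dir SE: opp run (6,5), next='.' -> no flip

Answer: (4,5)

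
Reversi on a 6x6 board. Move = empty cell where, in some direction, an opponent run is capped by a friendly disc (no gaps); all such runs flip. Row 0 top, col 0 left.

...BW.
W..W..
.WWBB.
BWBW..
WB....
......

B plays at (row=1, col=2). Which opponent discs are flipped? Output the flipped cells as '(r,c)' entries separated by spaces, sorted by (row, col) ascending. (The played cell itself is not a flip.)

Dir NW: first cell '.' (not opp) -> no flip
Dir N: first cell '.' (not opp) -> no flip
Dir NE: first cell 'B' (not opp) -> no flip
Dir W: first cell '.' (not opp) -> no flip
Dir E: opp run (1,3), next='.' -> no flip
Dir SW: opp run (2,1) capped by B -> flip
Dir S: opp run (2,2) capped by B -> flip
Dir SE: first cell 'B' (not opp) -> no flip

Answer: (2,1) (2,2)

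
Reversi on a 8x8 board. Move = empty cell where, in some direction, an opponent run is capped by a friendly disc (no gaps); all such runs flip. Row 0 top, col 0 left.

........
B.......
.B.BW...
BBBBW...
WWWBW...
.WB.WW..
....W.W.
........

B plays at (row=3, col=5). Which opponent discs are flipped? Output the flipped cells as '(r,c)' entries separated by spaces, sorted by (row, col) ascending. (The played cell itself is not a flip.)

Answer: (3,4)

Derivation:
Dir NW: opp run (2,4), next='.' -> no flip
Dir N: first cell '.' (not opp) -> no flip
Dir NE: first cell '.' (not opp) -> no flip
Dir W: opp run (3,4) capped by B -> flip
Dir E: first cell '.' (not opp) -> no flip
Dir SW: opp run (4,4), next='.' -> no flip
Dir S: first cell '.' (not opp) -> no flip
Dir SE: first cell '.' (not opp) -> no flip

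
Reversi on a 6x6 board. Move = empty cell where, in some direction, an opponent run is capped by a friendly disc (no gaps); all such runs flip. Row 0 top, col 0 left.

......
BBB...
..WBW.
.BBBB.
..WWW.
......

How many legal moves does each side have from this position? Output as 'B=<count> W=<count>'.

-- B to move --
(1,3): flips 1 -> legal
(1,4): flips 1 -> legal
(1,5): flips 1 -> legal
(2,1): flips 1 -> legal
(2,5): flips 1 -> legal
(3,5): no bracket -> illegal
(4,1): no bracket -> illegal
(4,5): no bracket -> illegal
(5,1): flips 1 -> legal
(5,2): flips 2 -> legal
(5,3): flips 2 -> legal
(5,4): flips 2 -> legal
(5,5): flips 1 -> legal
B mobility = 10
-- W to move --
(0,0): flips 1 -> legal
(0,1): no bracket -> illegal
(0,2): flips 1 -> legal
(0,3): no bracket -> illegal
(1,3): flips 2 -> legal
(1,4): no bracket -> illegal
(2,0): flips 1 -> legal
(2,1): flips 1 -> legal
(2,5): flips 1 -> legal
(3,0): no bracket -> illegal
(3,5): no bracket -> illegal
(4,0): flips 1 -> legal
(4,1): no bracket -> illegal
(4,5): no bracket -> illegal
W mobility = 7

Answer: B=10 W=7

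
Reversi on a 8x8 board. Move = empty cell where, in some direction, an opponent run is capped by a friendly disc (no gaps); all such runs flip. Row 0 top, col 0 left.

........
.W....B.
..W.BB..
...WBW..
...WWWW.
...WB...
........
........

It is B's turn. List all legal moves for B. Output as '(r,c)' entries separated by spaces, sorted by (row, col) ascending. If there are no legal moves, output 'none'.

(0,0): no bracket -> illegal
(0,1): no bracket -> illegal
(0,2): no bracket -> illegal
(1,0): no bracket -> illegal
(1,2): no bracket -> illegal
(1,3): no bracket -> illegal
(2,0): no bracket -> illegal
(2,1): no bracket -> illegal
(2,3): no bracket -> illegal
(2,6): no bracket -> illegal
(3,1): no bracket -> illegal
(3,2): flips 2 -> legal
(3,6): flips 2 -> legal
(3,7): no bracket -> illegal
(4,2): flips 1 -> legal
(4,7): no bracket -> illegal
(5,2): flips 2 -> legal
(5,5): flips 2 -> legal
(5,6): flips 1 -> legal
(5,7): flips 2 -> legal
(6,2): no bracket -> illegal
(6,3): no bracket -> illegal
(6,4): no bracket -> illegal

Answer: (3,2) (3,6) (4,2) (5,2) (5,5) (5,6) (5,7)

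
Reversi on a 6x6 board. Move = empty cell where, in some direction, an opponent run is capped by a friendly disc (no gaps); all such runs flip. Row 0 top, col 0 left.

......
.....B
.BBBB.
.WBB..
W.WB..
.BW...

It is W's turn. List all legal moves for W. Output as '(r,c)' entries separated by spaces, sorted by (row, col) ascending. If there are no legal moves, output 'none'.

Answer: (1,1) (1,2) (1,3) (3,4) (4,4) (5,0)

Derivation:
(0,4): no bracket -> illegal
(0,5): no bracket -> illegal
(1,0): no bracket -> illegal
(1,1): flips 1 -> legal
(1,2): flips 2 -> legal
(1,3): flips 1 -> legal
(1,4): no bracket -> illegal
(2,0): no bracket -> illegal
(2,5): no bracket -> illegal
(3,0): no bracket -> illegal
(3,4): flips 3 -> legal
(3,5): no bracket -> illegal
(4,1): no bracket -> illegal
(4,4): flips 1 -> legal
(5,0): flips 1 -> legal
(5,3): no bracket -> illegal
(5,4): no bracket -> illegal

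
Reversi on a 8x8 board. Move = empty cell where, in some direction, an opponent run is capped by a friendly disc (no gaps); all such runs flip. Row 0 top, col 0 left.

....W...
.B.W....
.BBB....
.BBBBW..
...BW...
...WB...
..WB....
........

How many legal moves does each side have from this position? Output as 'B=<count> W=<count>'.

-- B to move --
(0,2): no bracket -> illegal
(0,3): flips 1 -> legal
(0,5): no bracket -> illegal
(1,2): no bracket -> illegal
(1,4): no bracket -> illegal
(1,5): no bracket -> illegal
(2,4): no bracket -> illegal
(2,5): no bracket -> illegal
(2,6): no bracket -> illegal
(3,6): flips 1 -> legal
(4,2): no bracket -> illegal
(4,5): flips 1 -> legal
(4,6): no bracket -> illegal
(5,1): no bracket -> illegal
(5,2): flips 1 -> legal
(5,5): flips 1 -> legal
(6,1): flips 1 -> legal
(6,4): no bracket -> illegal
(7,1): no bracket -> illegal
(7,2): no bracket -> illegal
(7,3): no bracket -> illegal
B mobility = 6
-- W to move --
(0,0): flips 3 -> legal
(0,1): no bracket -> illegal
(0,2): no bracket -> illegal
(1,0): no bracket -> illegal
(1,2): no bracket -> illegal
(1,4): no bracket -> illegal
(2,0): no bracket -> illegal
(2,4): flips 1 -> legal
(2,5): no bracket -> illegal
(3,0): flips 4 -> legal
(4,0): flips 2 -> legal
(4,1): no bracket -> illegal
(4,2): flips 1 -> legal
(4,5): no bracket -> illegal
(5,2): no bracket -> illegal
(5,5): flips 1 -> legal
(6,4): flips 2 -> legal
(6,5): no bracket -> illegal
(7,2): no bracket -> illegal
(7,3): flips 1 -> legal
(7,4): no bracket -> illegal
W mobility = 8

Answer: B=6 W=8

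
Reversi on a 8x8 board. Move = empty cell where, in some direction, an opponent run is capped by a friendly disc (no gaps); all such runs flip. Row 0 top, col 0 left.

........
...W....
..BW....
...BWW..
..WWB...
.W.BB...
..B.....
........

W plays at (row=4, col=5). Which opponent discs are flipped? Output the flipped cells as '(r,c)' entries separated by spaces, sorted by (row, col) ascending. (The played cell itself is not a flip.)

Dir NW: first cell 'W' (not opp) -> no flip
Dir N: first cell 'W' (not opp) -> no flip
Dir NE: first cell '.' (not opp) -> no flip
Dir W: opp run (4,4) capped by W -> flip
Dir E: first cell '.' (not opp) -> no flip
Dir SW: opp run (5,4), next='.' -> no flip
Dir S: first cell '.' (not opp) -> no flip
Dir SE: first cell '.' (not opp) -> no flip

Answer: (4,4)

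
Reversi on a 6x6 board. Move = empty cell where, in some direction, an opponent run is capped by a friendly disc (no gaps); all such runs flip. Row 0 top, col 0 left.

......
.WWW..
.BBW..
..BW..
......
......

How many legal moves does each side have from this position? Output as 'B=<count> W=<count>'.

-- B to move --
(0,0): flips 1 -> legal
(0,1): flips 1 -> legal
(0,2): flips 1 -> legal
(0,3): flips 1 -> legal
(0,4): flips 1 -> legal
(1,0): no bracket -> illegal
(1,4): flips 1 -> legal
(2,0): no bracket -> illegal
(2,4): flips 1 -> legal
(3,4): flips 1 -> legal
(4,2): no bracket -> illegal
(4,3): no bracket -> illegal
(4,4): flips 1 -> legal
B mobility = 9
-- W to move --
(1,0): no bracket -> illegal
(2,0): flips 2 -> legal
(3,0): flips 1 -> legal
(3,1): flips 3 -> legal
(4,1): flips 1 -> legal
(4,2): flips 2 -> legal
(4,3): no bracket -> illegal
W mobility = 5

Answer: B=9 W=5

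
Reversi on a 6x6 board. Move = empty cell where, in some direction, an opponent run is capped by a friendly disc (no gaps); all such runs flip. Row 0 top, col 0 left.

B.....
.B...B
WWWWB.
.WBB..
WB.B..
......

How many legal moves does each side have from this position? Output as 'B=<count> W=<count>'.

-- B to move --
(1,0): flips 1 -> legal
(1,2): flips 1 -> legal
(1,3): flips 1 -> legal
(1,4): flips 1 -> legal
(3,0): flips 1 -> legal
(3,4): no bracket -> illegal
(4,2): no bracket -> illegal
(5,0): no bracket -> illegal
(5,1): no bracket -> illegal
B mobility = 5
-- W to move --
(0,1): flips 1 -> legal
(0,2): flips 1 -> legal
(0,4): no bracket -> illegal
(0,5): no bracket -> illegal
(1,0): no bracket -> illegal
(1,2): no bracket -> illegal
(1,3): no bracket -> illegal
(1,4): no bracket -> illegal
(2,5): flips 1 -> legal
(3,0): no bracket -> illegal
(3,4): flips 2 -> legal
(3,5): no bracket -> illegal
(4,2): flips 2 -> legal
(4,4): flips 1 -> legal
(5,0): flips 2 -> legal
(5,1): flips 1 -> legal
(5,2): no bracket -> illegal
(5,3): flips 2 -> legal
(5,4): flips 2 -> legal
W mobility = 10

Answer: B=5 W=10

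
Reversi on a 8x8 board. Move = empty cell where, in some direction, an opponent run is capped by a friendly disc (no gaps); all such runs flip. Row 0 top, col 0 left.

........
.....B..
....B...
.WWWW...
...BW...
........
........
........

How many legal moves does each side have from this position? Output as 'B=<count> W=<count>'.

Answer: B=6 W=6

Derivation:
-- B to move --
(2,0): no bracket -> illegal
(2,1): flips 1 -> legal
(2,2): no bracket -> illegal
(2,3): flips 1 -> legal
(2,5): flips 1 -> legal
(3,0): no bracket -> illegal
(3,5): no bracket -> illegal
(4,0): no bracket -> illegal
(4,1): no bracket -> illegal
(4,2): flips 1 -> legal
(4,5): flips 1 -> legal
(5,3): no bracket -> illegal
(5,4): flips 2 -> legal
(5,5): no bracket -> illegal
B mobility = 6
-- W to move --
(0,4): no bracket -> illegal
(0,5): no bracket -> illegal
(0,6): flips 2 -> legal
(1,3): no bracket -> illegal
(1,4): flips 1 -> legal
(1,6): no bracket -> illegal
(2,3): no bracket -> illegal
(2,5): no bracket -> illegal
(2,6): no bracket -> illegal
(3,5): no bracket -> illegal
(4,2): flips 1 -> legal
(5,2): flips 1 -> legal
(5,3): flips 1 -> legal
(5,4): flips 1 -> legal
W mobility = 6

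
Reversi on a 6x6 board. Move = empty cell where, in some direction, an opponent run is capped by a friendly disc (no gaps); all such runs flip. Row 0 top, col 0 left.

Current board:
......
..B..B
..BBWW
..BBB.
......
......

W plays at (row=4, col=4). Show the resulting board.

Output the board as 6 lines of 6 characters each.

Answer: ......
..B..B
..BBWW
..BBW.
....W.
......

Derivation:
Place W at (4,4); scan 8 dirs for brackets.
Dir NW: opp run (3,3) (2,2), next='.' -> no flip
Dir N: opp run (3,4) capped by W -> flip
Dir NE: first cell '.' (not opp) -> no flip
Dir W: first cell '.' (not opp) -> no flip
Dir E: first cell '.' (not opp) -> no flip
Dir SW: first cell '.' (not opp) -> no flip
Dir S: first cell '.' (not opp) -> no flip
Dir SE: first cell '.' (not opp) -> no flip
All flips: (3,4)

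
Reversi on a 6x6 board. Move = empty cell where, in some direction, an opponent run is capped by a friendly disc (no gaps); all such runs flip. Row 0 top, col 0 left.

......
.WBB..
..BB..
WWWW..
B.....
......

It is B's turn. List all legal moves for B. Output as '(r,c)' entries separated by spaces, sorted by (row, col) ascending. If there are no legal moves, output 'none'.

(0,0): flips 1 -> legal
(0,1): no bracket -> illegal
(0,2): no bracket -> illegal
(1,0): flips 1 -> legal
(2,0): flips 1 -> legal
(2,1): no bracket -> illegal
(2,4): no bracket -> illegal
(3,4): no bracket -> illegal
(4,1): flips 1 -> legal
(4,2): flips 1 -> legal
(4,3): flips 1 -> legal
(4,4): flips 1 -> legal

Answer: (0,0) (1,0) (2,0) (4,1) (4,2) (4,3) (4,4)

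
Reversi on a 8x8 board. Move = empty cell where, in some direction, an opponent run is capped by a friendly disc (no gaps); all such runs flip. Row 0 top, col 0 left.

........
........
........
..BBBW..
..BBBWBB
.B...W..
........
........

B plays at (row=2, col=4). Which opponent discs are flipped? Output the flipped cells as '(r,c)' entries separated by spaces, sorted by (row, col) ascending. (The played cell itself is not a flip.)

Dir NW: first cell '.' (not opp) -> no flip
Dir N: first cell '.' (not opp) -> no flip
Dir NE: first cell '.' (not opp) -> no flip
Dir W: first cell '.' (not opp) -> no flip
Dir E: first cell '.' (not opp) -> no flip
Dir SW: first cell 'B' (not opp) -> no flip
Dir S: first cell 'B' (not opp) -> no flip
Dir SE: opp run (3,5) capped by B -> flip

Answer: (3,5)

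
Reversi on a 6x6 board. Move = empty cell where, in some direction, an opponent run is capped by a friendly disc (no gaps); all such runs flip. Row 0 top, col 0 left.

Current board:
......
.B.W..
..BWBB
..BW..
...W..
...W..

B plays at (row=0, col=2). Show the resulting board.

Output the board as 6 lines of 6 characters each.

Place B at (0,2); scan 8 dirs for brackets.
Dir NW: edge -> no flip
Dir N: edge -> no flip
Dir NE: edge -> no flip
Dir W: first cell '.' (not opp) -> no flip
Dir E: first cell '.' (not opp) -> no flip
Dir SW: first cell 'B' (not opp) -> no flip
Dir S: first cell '.' (not opp) -> no flip
Dir SE: opp run (1,3) capped by B -> flip
All flips: (1,3)

Answer: ..B...
.B.B..
..BWBB
..BW..
...W..
...W..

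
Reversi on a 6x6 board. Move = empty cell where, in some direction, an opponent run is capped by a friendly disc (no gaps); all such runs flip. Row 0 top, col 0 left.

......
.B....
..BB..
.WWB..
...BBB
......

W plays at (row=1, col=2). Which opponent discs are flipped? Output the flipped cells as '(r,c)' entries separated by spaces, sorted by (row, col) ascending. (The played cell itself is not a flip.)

Answer: (2,2)

Derivation:
Dir NW: first cell '.' (not opp) -> no flip
Dir N: first cell '.' (not opp) -> no flip
Dir NE: first cell '.' (not opp) -> no flip
Dir W: opp run (1,1), next='.' -> no flip
Dir E: first cell '.' (not opp) -> no flip
Dir SW: first cell '.' (not opp) -> no flip
Dir S: opp run (2,2) capped by W -> flip
Dir SE: opp run (2,3), next='.' -> no flip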